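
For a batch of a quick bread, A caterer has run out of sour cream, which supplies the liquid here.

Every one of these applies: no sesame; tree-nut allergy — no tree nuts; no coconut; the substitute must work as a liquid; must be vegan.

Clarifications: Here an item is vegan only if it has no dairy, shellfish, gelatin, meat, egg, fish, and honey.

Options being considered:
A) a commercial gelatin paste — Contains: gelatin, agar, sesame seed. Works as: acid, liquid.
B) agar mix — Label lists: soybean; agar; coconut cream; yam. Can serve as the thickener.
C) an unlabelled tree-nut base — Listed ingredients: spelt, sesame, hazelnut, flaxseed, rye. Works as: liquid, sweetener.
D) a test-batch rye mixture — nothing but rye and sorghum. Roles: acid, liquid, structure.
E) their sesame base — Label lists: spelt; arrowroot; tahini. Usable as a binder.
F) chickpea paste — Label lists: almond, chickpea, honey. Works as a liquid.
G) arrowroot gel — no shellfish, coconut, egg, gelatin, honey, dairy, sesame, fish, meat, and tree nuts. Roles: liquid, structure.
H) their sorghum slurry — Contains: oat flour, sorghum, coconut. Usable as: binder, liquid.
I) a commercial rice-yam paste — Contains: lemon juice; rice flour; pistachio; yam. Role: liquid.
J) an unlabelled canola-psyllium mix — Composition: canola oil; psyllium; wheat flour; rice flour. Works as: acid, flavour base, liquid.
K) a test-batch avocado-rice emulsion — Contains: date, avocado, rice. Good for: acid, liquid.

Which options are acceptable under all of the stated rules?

D, G, J, K

A: has gelatin, so not vegan; has sesame seed, so not sesame-free — reject
B: not usable as a liquid; has coconut cream, so not coconut-free — out
C: has hazelnut, so not tree-nut-free; has sesame, so not sesame-free — out
D: no coconut, no sesame — keep
E: not usable as a liquid; has tahini, so not sesame-free — no
F: has honey, so not vegan; has almond, so not tree-nut-free — out
G: works as a liquid, no tree nuts, vegan — valid
H: has coconut, so not coconut-free — out
I: has pistachio, so not tree-nut-free — no
J: vegan, no tree nuts — valid
K: works as a liquid, no coconut, no tree nuts — keep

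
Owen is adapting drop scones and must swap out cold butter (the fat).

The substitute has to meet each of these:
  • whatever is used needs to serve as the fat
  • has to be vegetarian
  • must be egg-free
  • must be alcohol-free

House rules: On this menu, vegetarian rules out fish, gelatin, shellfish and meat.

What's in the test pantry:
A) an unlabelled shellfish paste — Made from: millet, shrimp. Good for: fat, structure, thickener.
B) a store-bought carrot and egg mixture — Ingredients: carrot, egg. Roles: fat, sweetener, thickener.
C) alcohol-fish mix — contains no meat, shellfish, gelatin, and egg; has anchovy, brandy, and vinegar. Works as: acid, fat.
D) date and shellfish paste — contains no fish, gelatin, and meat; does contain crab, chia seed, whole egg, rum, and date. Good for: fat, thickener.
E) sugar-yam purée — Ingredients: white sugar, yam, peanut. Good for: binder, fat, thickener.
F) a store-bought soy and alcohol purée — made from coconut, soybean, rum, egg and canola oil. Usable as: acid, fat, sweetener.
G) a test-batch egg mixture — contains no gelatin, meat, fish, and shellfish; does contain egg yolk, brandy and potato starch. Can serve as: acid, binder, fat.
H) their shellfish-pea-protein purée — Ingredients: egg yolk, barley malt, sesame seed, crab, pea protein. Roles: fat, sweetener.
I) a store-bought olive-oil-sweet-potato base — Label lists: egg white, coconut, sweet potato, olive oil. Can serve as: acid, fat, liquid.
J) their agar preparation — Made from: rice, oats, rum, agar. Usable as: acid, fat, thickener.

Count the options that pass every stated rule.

1

A: has shrimp, so not vegetarian — no
B: has egg, so not egg-free — no
C: has anchovy, so not vegetarian; has brandy, so not alcohol-free — out
D: has crab, so not vegetarian; has whole egg, so not egg-free (and 1 more) — out
E: nothing on the exclusion list — OK
F: has egg, so not egg-free; has rum, so not alcohol-free — no
G: has egg yolk, so not egg-free; has brandy, so not alcohol-free — reject
H: has crab, so not vegetarian; has egg yolk, so not egg-free — out
I: has egg white, so not egg-free — reject
J: has rum, so not alcohol-free — out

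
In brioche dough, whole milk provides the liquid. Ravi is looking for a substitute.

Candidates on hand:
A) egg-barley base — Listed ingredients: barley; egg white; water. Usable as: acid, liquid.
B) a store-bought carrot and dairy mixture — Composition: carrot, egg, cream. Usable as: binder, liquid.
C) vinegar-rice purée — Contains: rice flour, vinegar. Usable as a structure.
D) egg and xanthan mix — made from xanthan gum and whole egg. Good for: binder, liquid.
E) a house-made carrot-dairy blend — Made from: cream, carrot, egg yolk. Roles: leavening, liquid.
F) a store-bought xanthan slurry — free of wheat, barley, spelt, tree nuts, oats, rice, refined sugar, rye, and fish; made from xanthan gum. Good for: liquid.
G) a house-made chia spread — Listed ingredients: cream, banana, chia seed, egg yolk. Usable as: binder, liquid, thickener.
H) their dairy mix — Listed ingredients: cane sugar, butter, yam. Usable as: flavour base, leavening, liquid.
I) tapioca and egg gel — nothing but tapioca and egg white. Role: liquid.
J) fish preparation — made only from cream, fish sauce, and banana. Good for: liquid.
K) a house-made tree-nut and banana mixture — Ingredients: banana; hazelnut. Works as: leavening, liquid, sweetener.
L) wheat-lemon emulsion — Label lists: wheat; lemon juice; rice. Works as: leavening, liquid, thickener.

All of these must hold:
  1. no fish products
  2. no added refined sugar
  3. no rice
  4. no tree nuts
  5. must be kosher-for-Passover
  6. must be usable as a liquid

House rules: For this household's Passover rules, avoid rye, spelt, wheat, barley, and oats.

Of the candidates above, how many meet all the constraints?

A: has barley, so not kosher-for-Passover — out
B: no tree nuts, no refined sugar — OK
C: not usable as a liquid; has rice flour, so not rice-free — reject
D: all constraints satisfied — OK
E: nothing on the exclusion list — valid
F: no rice, no tree nuts — keep
G: works as a liquid, no refined sugar, no tree nuts — valid
H: has cane sugar, so not no-added-sugar — out
I: works as a liquid, no refined sugar, no fish — valid
J: has fish sauce, so not fish-free — no
K: has hazelnut, so not tree-nut-free — out
L: has wheat, so not kosher-for-Passover; has rice, so not rice-free — no

6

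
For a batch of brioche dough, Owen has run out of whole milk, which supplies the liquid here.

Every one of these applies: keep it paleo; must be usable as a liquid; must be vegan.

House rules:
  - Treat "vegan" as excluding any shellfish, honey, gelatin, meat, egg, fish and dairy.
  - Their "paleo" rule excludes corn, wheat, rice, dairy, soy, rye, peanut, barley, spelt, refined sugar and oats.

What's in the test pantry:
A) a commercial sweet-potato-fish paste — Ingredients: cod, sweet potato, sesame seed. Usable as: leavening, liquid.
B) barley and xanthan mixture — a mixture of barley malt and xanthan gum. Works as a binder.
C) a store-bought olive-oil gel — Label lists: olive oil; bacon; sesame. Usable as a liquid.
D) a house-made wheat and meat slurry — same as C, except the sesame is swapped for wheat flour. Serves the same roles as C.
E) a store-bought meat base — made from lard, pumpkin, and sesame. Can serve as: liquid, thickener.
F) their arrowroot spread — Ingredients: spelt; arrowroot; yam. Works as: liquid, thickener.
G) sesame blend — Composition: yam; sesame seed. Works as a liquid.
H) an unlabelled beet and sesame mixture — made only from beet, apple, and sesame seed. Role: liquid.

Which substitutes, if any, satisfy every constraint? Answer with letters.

G, H

A: has cod, so not vegan — reject
B: not usable as a liquid; has barley malt, so not paleo — no
C: has bacon, so not vegan — no
D: has bacon, so not vegan; has wheat flour, so not paleo — out
E: has lard, so not vegan — no
F: has spelt, so not paleo — reject
G: only sesame seed and yam; none excluded — keep
H: only sesame seed, beet, and apple; none excluded — valid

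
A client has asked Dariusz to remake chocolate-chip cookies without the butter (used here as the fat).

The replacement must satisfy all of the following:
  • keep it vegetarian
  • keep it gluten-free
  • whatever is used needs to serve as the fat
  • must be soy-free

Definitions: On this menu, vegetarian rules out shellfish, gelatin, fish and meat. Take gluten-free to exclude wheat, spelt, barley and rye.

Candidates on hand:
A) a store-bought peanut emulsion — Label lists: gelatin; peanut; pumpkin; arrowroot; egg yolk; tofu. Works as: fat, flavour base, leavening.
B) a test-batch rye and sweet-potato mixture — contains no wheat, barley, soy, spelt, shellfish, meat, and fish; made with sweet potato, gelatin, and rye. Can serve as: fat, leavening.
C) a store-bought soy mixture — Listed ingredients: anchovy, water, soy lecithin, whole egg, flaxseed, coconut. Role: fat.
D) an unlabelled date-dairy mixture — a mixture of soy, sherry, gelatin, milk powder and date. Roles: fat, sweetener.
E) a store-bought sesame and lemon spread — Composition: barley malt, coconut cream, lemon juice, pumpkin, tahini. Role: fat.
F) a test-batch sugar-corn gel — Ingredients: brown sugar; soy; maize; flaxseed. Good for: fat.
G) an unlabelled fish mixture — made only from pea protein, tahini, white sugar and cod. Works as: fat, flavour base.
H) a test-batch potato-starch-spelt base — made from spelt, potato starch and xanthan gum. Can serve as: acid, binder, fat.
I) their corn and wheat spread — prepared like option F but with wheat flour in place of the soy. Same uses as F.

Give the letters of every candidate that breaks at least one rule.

A: has gelatin, so not vegetarian; has tofu, so not soy-free — out
B: has gelatin, so not vegetarian; has rye, so not gluten-free — out
C: has anchovy, so not vegetarian; has soy lecithin, so not soy-free — no
D: has gelatin, so not vegetarian; has soy, so not soy-free — reject
E: has barley malt, so not gluten-free — reject
F: has soy, so not soy-free — no
G: has cod, so not vegetarian — out
H: has spelt, so not gluten-free — out
I: has wheat flour, so not gluten-free — out

A, B, C, D, E, F, G, H, I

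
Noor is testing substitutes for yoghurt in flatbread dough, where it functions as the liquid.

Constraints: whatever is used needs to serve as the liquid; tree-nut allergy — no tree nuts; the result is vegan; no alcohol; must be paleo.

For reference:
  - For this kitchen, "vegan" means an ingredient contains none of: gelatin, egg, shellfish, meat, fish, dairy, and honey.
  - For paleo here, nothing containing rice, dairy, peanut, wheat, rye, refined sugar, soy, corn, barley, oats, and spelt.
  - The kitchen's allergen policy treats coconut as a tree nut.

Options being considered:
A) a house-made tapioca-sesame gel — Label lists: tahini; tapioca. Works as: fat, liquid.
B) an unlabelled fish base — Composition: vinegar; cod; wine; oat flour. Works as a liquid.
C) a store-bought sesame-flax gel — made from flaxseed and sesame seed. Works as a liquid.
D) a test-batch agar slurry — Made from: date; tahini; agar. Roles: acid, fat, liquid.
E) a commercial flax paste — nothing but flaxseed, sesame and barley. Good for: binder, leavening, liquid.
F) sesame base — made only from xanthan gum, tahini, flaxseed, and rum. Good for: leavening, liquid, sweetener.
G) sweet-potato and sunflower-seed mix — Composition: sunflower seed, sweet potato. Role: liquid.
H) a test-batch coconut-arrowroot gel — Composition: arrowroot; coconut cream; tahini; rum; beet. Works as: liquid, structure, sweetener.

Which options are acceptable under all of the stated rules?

A: only tahini and tapioca; none excluded — valid
B: has cod, so not vegan; has oat flour, so not paleo (and 1 more) — reject
C: all constraints satisfied — OK
D: no alcohol, paleo — keep
E: has barley, so not paleo — no
F: has rum, so not alcohol-free — out
G: only sweet potato and sunflower seed; none excluded — OK
H: has rum, so not alcohol-free; has coconut cream, so not tree-nut-free — no

A, C, D, G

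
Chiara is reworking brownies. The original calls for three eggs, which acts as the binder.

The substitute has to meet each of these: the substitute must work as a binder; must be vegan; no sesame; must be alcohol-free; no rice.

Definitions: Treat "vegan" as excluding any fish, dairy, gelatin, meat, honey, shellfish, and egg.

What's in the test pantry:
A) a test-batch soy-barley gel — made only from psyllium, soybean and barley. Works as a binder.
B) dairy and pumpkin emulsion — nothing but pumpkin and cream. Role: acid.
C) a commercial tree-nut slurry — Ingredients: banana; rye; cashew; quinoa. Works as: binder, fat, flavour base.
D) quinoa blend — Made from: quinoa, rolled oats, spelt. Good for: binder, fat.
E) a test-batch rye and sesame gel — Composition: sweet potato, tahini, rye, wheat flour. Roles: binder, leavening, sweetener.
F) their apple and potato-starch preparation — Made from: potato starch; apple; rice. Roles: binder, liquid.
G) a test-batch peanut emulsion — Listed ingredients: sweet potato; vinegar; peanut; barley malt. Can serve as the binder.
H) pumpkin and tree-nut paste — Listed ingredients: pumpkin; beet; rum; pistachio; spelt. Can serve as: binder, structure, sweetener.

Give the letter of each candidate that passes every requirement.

A, C, D, G

A: only barley, soybean, and psyllium; none excluded — OK
B: not usable as a binder; has cream, so not vegan — reject
C: works as a binder, no alcohol, vegan — keep
D: works as a binder, no sesame, vegan — OK
E: has tahini, so not sesame-free — out
F: has rice, so not rice-free — reject
G: every rule checks out — OK
H: has rum, so not alcohol-free — reject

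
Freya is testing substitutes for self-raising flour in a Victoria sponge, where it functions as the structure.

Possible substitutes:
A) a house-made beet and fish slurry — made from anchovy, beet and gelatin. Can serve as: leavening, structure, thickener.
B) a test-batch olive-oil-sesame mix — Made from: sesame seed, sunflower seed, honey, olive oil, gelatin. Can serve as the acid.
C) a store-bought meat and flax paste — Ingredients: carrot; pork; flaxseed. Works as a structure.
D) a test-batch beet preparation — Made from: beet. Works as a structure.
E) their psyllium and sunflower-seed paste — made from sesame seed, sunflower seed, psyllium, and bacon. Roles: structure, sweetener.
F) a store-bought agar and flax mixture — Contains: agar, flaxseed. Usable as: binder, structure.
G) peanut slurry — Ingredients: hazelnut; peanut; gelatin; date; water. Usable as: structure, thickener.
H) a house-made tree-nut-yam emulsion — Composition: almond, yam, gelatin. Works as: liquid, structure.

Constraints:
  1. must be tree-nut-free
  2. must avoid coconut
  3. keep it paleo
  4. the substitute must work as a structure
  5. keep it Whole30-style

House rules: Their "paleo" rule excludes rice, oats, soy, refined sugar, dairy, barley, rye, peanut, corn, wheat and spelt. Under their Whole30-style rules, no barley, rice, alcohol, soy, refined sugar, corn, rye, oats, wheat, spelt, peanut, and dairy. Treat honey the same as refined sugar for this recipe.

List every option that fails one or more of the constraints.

A: only anchovy, gelatin and beet; none excluded — OK
B: not usable as a structure; has honey, so not paleo (and 1 more) — reject
C: nothing on the exclusion list — valid
D: no tree nuts, Whole30-style — OK
E: paleo, no coconut — keep
F: only flaxseed and agar; none excluded — OK
G: has peanut, so not paleo; has peanut, so not Whole30-style (and 1 more) — no
H: has almond, so not tree-nut-free — out

B, G, H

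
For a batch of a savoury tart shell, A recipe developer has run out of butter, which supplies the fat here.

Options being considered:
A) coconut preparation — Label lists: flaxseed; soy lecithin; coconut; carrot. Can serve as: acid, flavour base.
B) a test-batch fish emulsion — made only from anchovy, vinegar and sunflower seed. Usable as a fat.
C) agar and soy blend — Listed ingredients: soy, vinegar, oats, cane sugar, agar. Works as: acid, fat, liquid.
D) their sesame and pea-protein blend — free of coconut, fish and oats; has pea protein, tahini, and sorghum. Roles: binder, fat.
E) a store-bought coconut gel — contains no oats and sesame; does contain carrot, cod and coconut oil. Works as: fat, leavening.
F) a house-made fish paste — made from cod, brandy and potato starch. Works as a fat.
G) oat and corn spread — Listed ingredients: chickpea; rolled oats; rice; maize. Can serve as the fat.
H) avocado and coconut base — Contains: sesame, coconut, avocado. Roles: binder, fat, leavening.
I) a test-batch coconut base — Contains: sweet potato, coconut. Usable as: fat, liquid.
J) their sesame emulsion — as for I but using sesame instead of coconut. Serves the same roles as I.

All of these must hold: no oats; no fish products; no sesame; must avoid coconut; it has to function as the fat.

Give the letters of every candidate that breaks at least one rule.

A: not usable as a fat; has coconut, so not coconut-free — out
B: has anchovy, so not fish-free — out
C: has oats, so not oat-free — out
D: has tahini, so not sesame-free — out
E: has coconut oil, so not coconut-free; has cod, so not fish-free — out
F: has cod, so not fish-free — reject
G: has rolled oats, so not oat-free — reject
H: has coconut, so not coconut-free; has sesame, so not sesame-free — no
I: has coconut, so not coconut-free — no
J: has sesame, so not sesame-free — out

A, B, C, D, E, F, G, H, I, J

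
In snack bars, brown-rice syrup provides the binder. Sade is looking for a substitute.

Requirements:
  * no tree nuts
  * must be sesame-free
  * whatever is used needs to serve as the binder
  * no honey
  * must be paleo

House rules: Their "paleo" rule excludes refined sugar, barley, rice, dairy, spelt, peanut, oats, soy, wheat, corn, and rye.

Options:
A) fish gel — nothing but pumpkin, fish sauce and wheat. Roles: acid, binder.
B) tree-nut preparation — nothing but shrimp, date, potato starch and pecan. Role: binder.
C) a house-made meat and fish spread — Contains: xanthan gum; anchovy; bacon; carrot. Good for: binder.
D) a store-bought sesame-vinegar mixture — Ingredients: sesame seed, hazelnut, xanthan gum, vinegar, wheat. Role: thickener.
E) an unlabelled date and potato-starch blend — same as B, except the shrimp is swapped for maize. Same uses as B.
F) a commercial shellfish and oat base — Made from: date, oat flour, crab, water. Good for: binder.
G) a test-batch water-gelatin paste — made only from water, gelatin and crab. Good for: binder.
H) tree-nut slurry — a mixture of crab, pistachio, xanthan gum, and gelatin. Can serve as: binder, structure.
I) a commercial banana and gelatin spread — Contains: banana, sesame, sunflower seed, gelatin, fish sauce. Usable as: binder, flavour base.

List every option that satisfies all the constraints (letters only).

C, G

A: has wheat, so not paleo — no
B: has pecan, so not tree-nut-free — out
C: all constraints satisfied — OK
D: not usable as a binder; has wheat, so not paleo (and 2 more) — out
E: has maize, so not paleo; has pecan, so not tree-nut-free — out
F: has oat flour, so not paleo — out
G: nothing on the exclusion list — valid
H: has pistachio, so not tree-nut-free — out
I: has sesame, so not sesame-free — reject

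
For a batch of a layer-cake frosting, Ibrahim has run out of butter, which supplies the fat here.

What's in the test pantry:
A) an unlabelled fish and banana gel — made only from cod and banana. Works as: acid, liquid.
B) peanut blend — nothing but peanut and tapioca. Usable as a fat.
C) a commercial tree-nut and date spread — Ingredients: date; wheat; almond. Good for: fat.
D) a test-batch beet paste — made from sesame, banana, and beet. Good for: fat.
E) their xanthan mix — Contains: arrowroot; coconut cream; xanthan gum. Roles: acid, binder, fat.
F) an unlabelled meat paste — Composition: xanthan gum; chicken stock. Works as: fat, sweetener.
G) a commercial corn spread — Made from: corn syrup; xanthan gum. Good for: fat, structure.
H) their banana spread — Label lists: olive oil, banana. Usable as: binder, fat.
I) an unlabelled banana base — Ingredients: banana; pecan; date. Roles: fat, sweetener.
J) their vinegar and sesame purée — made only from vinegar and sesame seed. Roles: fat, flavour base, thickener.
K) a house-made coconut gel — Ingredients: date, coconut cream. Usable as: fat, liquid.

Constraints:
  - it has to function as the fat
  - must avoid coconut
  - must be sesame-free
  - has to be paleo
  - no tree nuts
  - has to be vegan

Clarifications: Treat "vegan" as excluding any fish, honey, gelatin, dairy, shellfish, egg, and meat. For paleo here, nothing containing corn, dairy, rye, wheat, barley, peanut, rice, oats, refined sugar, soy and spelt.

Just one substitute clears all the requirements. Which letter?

H

A: not usable as a fat; has cod, so not vegan — no
B: has peanut, so not paleo — out
C: has wheat, so not paleo; has almond, so not tree-nut-free — no
D: has sesame, so not sesame-free — reject
E: has coconut cream, so not coconut-free — reject
F: has chicken stock, so not vegan — reject
G: has corn syrup, so not paleo — reject
H: no sesame, paleo — OK
I: has pecan, so not tree-nut-free — reject
J: has sesame seed, so not sesame-free — reject
K: has coconut cream, so not coconut-free — reject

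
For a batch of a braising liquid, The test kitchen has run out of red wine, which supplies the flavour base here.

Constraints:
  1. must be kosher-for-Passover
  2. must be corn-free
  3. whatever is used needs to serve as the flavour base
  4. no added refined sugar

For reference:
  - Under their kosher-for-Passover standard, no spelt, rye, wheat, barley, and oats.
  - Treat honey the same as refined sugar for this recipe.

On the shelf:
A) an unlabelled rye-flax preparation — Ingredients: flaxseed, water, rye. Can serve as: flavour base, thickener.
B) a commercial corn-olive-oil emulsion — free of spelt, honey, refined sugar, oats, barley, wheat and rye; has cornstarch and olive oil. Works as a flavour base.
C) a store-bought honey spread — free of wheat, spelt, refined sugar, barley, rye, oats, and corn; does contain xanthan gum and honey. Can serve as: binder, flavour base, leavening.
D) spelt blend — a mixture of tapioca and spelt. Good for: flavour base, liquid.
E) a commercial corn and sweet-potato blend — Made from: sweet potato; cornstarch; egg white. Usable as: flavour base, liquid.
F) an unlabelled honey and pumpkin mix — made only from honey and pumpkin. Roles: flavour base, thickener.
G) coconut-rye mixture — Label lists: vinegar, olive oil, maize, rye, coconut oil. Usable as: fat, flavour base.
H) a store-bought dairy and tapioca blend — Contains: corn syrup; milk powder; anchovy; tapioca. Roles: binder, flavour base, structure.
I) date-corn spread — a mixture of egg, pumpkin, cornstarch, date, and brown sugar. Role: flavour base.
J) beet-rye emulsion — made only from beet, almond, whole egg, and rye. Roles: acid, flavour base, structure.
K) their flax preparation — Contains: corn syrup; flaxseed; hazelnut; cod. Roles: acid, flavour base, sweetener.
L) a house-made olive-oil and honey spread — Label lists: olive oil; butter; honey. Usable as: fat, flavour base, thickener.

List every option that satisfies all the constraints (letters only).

A: has rye, so not kosher-for-Passover — out
B: has cornstarch, so not corn-free — out
C: has honey, so not no-added-sugar — out
D: has spelt, so not kosher-for-Passover — reject
E: has cornstarch, so not corn-free — reject
F: has honey, so not no-added-sugar — no
G: has rye, so not kosher-for-Passover; has maize, so not corn-free — reject
H: has corn syrup, so not corn-free — reject
I: has cornstarch, so not corn-free; has brown sugar, so not no-added-sugar — no
J: has rye, so not kosher-for-Passover — no
K: has corn syrup, so not corn-free — no
L: has honey, so not no-added-sugar — reject

none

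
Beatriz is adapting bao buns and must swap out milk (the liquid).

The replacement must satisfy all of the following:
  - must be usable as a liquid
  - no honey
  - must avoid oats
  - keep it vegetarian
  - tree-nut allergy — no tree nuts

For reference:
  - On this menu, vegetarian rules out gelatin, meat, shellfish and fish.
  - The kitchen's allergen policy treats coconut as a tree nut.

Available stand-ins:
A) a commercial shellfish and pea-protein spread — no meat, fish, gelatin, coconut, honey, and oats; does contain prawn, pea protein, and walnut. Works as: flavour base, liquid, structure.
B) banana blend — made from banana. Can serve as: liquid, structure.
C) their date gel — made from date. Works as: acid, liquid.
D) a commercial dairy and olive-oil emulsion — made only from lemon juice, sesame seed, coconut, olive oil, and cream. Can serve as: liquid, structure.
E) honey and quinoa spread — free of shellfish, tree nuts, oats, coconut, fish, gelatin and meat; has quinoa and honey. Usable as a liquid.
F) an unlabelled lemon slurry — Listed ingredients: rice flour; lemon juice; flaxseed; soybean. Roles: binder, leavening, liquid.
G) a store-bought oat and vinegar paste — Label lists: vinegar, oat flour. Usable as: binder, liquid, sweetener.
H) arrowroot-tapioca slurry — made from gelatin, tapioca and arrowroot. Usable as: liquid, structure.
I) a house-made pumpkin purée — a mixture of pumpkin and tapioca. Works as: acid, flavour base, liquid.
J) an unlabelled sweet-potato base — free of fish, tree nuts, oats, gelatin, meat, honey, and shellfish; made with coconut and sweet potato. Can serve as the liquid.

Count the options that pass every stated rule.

4

A: has prawn, so not vegetarian; has walnut, so not tree-nut-free — reject
B: works as a liquid, vegetarian, tree-nut-free — OK
C: every rule checks out — OK
D: has coconut, so not tree-nut-free — no
E: has honey, so not honey-free — out
F: works as a liquid, no honey, no oats — keep
G: has oat flour, so not oat-free — out
H: has gelatin, so not vegetarian — reject
I: all constraints satisfied — valid
J: has coconut, so not tree-nut-free — reject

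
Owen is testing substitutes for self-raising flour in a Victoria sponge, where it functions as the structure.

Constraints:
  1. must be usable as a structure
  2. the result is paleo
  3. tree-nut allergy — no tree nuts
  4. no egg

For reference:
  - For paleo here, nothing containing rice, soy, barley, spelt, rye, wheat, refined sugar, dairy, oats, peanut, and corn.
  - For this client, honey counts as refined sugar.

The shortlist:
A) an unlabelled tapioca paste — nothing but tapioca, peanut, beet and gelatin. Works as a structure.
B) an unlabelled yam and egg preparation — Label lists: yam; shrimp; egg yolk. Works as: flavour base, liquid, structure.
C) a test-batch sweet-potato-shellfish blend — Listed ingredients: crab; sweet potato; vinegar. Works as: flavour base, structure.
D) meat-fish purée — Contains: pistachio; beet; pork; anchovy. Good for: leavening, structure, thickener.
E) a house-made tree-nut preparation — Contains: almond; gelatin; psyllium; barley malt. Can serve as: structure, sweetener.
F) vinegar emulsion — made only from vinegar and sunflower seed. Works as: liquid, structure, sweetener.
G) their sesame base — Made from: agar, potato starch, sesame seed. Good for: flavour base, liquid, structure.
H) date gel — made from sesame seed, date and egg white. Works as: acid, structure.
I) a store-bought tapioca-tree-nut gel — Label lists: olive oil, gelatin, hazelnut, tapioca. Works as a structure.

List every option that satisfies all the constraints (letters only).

A: has peanut, so not paleo — no
B: has egg yolk, so not egg-free — no
C: every rule checks out — valid
D: has pistachio, so not tree-nut-free — no
E: has barley malt, so not paleo; has almond, so not tree-nut-free — no
F: works as a structure, no tree nuts, no egg — OK
G: only sesame seed, potato starch, and agar; none excluded — valid
H: has egg white, so not egg-free — reject
I: has hazelnut, so not tree-nut-free — out

C, F, G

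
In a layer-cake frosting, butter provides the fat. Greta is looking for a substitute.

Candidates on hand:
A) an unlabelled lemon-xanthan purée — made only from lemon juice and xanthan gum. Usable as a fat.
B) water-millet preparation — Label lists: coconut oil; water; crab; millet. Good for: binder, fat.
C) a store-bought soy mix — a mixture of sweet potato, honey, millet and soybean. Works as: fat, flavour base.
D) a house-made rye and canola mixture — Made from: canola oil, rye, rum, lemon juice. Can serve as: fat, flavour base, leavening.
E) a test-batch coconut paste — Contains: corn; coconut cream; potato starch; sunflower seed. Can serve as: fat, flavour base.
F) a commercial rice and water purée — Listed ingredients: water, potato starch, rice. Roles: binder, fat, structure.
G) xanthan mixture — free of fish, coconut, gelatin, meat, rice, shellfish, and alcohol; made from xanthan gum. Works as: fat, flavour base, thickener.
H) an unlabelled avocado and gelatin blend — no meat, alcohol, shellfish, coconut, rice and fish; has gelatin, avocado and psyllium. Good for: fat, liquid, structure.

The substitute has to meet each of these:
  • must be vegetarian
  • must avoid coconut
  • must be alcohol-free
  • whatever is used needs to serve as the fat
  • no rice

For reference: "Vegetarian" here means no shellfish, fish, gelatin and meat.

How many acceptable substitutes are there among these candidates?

A: works as a fat, no rice, no coconut — valid
B: has crab, so not vegetarian; has coconut oil, so not coconut-free — no
C: nothing on the exclusion list — OK
D: has rum, so not alcohol-free — reject
E: has coconut cream, so not coconut-free — reject
F: has rice, so not rice-free — out
G: every rule checks out — valid
H: has gelatin, so not vegetarian — reject

3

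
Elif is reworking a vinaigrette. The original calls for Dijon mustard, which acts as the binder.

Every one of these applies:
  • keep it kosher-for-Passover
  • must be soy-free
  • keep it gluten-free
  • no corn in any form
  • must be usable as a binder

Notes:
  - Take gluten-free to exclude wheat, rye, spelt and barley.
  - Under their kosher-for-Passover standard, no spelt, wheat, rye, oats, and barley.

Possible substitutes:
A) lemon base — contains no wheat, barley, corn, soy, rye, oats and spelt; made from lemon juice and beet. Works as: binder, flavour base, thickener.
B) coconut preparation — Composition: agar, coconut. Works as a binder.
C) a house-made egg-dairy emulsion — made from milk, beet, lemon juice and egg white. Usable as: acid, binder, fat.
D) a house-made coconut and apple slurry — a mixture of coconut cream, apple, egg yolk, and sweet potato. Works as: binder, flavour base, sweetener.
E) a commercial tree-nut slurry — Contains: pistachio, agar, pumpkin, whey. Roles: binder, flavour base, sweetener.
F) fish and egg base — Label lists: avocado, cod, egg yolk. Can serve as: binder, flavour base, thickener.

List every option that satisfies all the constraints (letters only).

A, B, C, D, E, F

A: works as a binder, gluten-free, no soy — OK
B: no soy, kosher-for-Passover — valid
C: all constraints satisfied — valid
D: coconut cream and egg yolk etc. — none of it excluded — keep
E: whey and pistachio etc. — none of it excluded — OK
F: every rule checks out — valid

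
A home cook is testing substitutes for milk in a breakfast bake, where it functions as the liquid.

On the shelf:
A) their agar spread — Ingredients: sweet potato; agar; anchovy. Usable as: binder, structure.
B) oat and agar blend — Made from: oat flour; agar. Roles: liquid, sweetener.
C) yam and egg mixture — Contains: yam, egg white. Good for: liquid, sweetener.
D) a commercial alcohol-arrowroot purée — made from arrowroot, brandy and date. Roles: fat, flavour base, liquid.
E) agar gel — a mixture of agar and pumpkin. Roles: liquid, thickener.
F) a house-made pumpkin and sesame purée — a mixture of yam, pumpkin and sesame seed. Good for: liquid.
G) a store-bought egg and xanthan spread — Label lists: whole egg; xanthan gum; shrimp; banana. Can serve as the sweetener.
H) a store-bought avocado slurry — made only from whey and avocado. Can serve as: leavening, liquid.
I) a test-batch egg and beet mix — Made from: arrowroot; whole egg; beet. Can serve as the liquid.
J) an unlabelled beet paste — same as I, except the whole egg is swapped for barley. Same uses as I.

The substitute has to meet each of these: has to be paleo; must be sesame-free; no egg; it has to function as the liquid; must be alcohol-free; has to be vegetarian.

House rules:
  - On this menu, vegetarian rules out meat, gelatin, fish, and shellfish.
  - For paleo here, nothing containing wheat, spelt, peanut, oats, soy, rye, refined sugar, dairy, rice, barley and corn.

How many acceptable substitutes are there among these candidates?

1

A: not usable as a liquid; has anchovy, so not vegetarian — out
B: has oat flour, so not paleo — out
C: has egg white, so not egg-free — reject
D: has brandy, so not alcohol-free — no
E: nothing on the exclusion list — keep
F: has sesame seed, so not sesame-free — out
G: not usable as a liquid; has shrimp, so not vegetarian (and 1 more) — no
H: has whey, so not paleo — reject
I: has whole egg, so not egg-free — reject
J: has barley, so not paleo — reject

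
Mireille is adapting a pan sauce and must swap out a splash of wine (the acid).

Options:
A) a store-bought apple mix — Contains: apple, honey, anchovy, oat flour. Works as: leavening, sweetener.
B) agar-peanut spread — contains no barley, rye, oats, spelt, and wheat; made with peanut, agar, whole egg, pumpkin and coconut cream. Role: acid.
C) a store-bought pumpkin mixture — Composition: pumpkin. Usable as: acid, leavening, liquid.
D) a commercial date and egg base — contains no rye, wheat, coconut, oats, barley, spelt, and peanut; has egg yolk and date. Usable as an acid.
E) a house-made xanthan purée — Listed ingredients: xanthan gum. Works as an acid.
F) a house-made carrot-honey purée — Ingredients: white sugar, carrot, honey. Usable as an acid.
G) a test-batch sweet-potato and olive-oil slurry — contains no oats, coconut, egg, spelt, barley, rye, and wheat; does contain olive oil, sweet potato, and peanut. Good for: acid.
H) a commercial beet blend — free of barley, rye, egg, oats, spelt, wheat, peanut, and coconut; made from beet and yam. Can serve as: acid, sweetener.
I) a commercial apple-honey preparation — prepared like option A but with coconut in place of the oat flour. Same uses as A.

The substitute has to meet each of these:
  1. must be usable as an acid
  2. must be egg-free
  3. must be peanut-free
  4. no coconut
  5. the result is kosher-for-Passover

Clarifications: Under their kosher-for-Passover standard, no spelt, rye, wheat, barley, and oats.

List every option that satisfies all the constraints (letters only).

A: not usable as an acid; has oat flour, so not kosher-for-Passover — no
B: has coconut cream, so not coconut-free; has whole egg, so not egg-free (and 1 more) — out
C: works as an acid, kosher-for-Passover, no egg — keep
D: has egg yolk, so not egg-free — out
E: only xanthan gum; none excluded — valid
F: works as an acid, kosher-for-Passover, no peanut — valid
G: has peanut, so not peanut-free — no
H: no egg, no peanut — keep
I: not usable as an acid; has coconut, so not coconut-free — reject

C, E, F, H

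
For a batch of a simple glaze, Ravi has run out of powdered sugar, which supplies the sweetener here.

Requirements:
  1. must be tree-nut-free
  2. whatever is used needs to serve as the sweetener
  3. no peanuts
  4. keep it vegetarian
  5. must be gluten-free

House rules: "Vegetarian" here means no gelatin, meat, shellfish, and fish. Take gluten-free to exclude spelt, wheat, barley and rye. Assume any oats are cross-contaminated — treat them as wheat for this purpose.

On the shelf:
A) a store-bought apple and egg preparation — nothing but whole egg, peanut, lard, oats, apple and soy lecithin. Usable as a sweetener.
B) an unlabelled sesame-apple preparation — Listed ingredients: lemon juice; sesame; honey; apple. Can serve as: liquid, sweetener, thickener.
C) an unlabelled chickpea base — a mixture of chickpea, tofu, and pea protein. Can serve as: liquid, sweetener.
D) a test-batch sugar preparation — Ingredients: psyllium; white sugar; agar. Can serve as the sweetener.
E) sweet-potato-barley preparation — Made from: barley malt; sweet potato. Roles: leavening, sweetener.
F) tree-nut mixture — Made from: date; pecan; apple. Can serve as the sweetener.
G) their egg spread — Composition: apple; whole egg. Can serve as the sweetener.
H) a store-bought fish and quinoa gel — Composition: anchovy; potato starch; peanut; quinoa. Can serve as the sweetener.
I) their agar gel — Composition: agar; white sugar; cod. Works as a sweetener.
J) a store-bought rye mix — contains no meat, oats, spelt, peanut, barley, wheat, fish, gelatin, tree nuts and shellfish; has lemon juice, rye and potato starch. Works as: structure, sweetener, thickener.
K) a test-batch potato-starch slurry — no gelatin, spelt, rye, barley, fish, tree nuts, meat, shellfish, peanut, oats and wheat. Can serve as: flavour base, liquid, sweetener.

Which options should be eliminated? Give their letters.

A: has lard, so not vegetarian; has oats, so not gluten-free (and 1 more) — reject
B: nothing on the exclusion list — keep
C: only tofu, pea protein and chickpea; none excluded — OK
D: all constraints satisfied — valid
E: has barley malt, so not gluten-free — no
F: has pecan, so not tree-nut-free — out
G: only whole egg and apple; none excluded — keep
H: has anchovy, so not vegetarian; has peanut, so not peanut-free — out
I: has cod, so not vegetarian — no
J: has rye, so not gluten-free — reject
K: no tree nuts, no peanut — OK

A, E, F, H, I, J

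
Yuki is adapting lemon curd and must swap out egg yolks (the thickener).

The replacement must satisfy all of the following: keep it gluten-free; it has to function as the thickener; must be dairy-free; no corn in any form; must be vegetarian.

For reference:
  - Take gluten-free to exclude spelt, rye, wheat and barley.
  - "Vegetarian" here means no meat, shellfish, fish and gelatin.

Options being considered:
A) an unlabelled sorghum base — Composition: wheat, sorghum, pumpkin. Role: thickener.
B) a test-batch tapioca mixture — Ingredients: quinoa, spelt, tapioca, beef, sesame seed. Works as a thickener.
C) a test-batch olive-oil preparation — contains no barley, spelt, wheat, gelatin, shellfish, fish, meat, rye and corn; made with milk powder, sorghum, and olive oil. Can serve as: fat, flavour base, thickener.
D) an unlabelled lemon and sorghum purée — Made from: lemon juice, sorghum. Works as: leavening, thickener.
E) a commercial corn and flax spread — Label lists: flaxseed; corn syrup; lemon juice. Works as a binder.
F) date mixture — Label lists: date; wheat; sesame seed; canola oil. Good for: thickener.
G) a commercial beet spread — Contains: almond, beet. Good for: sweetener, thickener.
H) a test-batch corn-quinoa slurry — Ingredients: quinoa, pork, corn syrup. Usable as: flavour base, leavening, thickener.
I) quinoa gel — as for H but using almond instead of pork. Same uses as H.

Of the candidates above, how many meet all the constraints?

2

A: has wheat, so not gluten-free — no
B: has spelt, so not gluten-free; has beef, so not vegetarian — no
C: has milk powder, so not dairy-free — reject
D: works as a thickener, no corn, gluten-free — keep
E: not usable as a thickener; has corn syrup, so not corn-free — reject
F: has wheat, so not gluten-free — reject
G: only almond and beet; none excluded — keep
H: has pork, so not vegetarian; has corn syrup, so not corn-free — out
I: has corn syrup, so not corn-free — no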